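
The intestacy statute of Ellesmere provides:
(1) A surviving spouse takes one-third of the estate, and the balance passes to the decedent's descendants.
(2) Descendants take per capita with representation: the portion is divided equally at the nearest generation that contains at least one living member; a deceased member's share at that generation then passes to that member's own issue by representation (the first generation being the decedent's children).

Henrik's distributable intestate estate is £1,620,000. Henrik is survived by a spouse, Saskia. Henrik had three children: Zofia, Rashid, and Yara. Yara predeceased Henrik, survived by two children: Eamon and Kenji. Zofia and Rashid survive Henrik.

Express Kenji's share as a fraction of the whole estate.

Saskia takes one-third of £1,620,000 = £540,000. The remaining £1,080,000 passes to the descendants.
The descendants' portion (£1,080,000) is divided into 3 shares of £360,000: Zofia and Rashid each take £360,000; Yara's £360,000 share passes to Yara's issue.
Yara's share (£360,000) is divided into 2 shares of £180,000: Eamon and Kenji each take £180,000.

Kenji receives 1/9 of the estate.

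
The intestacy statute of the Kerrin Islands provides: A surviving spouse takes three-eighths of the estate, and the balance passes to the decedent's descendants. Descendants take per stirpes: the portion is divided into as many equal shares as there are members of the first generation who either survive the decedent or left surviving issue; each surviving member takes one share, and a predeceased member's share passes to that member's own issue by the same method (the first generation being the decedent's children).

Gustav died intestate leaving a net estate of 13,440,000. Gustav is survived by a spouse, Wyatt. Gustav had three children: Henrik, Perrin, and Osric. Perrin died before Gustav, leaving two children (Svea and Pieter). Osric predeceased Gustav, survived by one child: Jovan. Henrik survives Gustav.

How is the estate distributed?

Wyatt: 5,040,000; Henrik: 2,800,000; Svea: 1,400,000; Pieter: 1,400,000; Jovan: 2,800,000

Wyatt takes three-eighths of 13,440,000 = 5,040,000. The remaining 8,400,000 passes to the descendants.
The descendants' portion (8,400,000) is divided into 3 shares of 2,800,000: Henrik takes 2,800,000; Perrin's 2,800,000 share passes to Perrin's issue; Osric's 2,800,000 share passes to Osric's issue.
Perrin's share (2,800,000) is divided into 2 shares of 1,400,000: Svea and Pieter each take 1,400,000.
Osric's share (2,800,000) passes entirely to Jovan.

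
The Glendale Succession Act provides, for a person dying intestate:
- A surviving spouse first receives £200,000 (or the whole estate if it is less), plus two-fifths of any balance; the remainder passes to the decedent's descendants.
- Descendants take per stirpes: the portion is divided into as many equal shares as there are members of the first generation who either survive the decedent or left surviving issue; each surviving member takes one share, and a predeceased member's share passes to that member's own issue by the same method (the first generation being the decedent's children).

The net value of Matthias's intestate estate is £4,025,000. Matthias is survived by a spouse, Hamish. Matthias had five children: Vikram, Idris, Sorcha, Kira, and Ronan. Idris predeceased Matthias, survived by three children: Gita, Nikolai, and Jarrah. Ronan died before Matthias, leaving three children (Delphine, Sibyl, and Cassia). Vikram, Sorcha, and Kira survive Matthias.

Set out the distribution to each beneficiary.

Hamish first takes £200,000, leaving a balance of £3,825,000. Hamish then takes two-fifths of the balance (£1,530,000), for a total of £1,730,000. The remaining £2,295,000 passes to the descendants.
The descendants' portion (£2,295,000) is divided into 5 shares of £459,000: Vikram, Sorcha, and Kira each take £459,000; Idris's £459,000 share passes to Idris's issue; Ronan's £459,000 share passes to Ronan's issue.
Idris's share (£459,000) is divided into 3 shares of £153,000: Gita, Nikolai, and Jarrah each take £153,000.
Ronan's share (£459,000) is divided into 3 shares of £153,000: Delphine, Sibyl, and Cassia each take £153,000.

Hamish: £1,730,000; Vikram: £459,000; Gita: £153,000; Nikolai: £153,000; Jarrah: £153,000; Sorcha: £459,000; Kira: £459,000; Delphine: £153,000; Sibyl: £153,000; Cassia: £153,000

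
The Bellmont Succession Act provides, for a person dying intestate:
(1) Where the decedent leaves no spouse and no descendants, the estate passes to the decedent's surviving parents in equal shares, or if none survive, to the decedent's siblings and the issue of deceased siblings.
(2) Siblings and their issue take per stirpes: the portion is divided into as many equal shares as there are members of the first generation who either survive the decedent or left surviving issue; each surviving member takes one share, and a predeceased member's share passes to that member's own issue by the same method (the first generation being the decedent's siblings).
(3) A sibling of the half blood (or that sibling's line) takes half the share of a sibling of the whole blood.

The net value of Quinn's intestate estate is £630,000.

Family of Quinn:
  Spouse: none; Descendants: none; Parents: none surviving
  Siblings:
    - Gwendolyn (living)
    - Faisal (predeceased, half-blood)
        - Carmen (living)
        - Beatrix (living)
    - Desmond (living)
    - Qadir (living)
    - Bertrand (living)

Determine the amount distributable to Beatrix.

The entire £630,000 passes to the siblings and their issue.
Counting each half-blood sibling's line as half a unit, there are 9/2 units in £630,000, so one unit is £140,000. Whole-blood lines (Gwendolyn, Desmond, Qadir, and Bertrand) take £140,000 each; half-blood lines (Faisal) take £70,000 each.
Faisal's share (£70,000) is divided into 2 shares of £35,000: Carmen and Beatrix each take £35,000.

Beatrix receives £35,000.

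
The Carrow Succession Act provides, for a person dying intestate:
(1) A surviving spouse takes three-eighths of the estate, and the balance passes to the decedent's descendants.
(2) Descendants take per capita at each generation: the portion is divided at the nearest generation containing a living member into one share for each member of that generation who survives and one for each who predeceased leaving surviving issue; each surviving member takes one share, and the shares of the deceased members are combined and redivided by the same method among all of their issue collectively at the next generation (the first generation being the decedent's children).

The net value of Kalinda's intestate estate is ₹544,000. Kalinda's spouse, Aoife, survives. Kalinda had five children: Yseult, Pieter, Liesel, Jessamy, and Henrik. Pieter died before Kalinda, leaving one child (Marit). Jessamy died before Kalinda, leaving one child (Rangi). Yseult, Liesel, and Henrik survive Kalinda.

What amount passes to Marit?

Marit receives ₹68,000.

Aoife takes three-eighths of ₹544,000 = ₹204,000. The remaining ₹340,000 passes to the descendants.
The descendants' portion (₹340,000) is divided at the children's generation into 5 shares of ₹68,000. Yseult, Liesel, and Henrik each take ₹68,000. The 2 shares of the deceased (Pieter and Jessamy) are combined into a pool of ₹136,000.
That pool (₹136,000) is divided at the grandchildren's generation equally among Marit and Rangi: ₹68,000 each.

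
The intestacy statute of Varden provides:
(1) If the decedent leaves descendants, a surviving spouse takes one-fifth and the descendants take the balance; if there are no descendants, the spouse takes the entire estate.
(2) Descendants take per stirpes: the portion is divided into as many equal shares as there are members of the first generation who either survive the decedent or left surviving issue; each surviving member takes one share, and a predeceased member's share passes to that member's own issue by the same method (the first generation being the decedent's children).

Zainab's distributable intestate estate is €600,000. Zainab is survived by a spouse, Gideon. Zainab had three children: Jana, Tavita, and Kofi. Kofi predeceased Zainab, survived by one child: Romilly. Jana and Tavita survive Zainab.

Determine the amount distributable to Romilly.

Gideon takes one-fifth of €600,000 = €120,000. The remaining €480,000 passes to the descendants.
The descendants' portion (€480,000) is divided into 3 shares of €160,000: Jana and Tavita each take €160,000; Kofi's €160,000 share passes to Kofi's issue.
Kofi's share (€160,000) passes entirely to Romilly.

Romilly receives €160,000.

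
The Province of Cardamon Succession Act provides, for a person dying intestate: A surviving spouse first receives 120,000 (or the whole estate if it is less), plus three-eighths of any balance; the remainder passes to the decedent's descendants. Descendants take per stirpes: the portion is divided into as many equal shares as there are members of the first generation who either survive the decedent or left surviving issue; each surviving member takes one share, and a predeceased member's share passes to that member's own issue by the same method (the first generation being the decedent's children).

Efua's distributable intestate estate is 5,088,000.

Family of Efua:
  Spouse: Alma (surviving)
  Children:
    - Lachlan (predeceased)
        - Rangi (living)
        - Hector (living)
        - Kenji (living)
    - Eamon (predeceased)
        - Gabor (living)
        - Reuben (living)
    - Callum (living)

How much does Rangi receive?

Rangi receives 345,000.

Alma first takes 120,000, leaving a balance of 4,968,000. Alma then takes three-eighths of the balance (1,863,000), for a total of 1,983,000. The remaining 3,105,000 passes to the descendants.
The descendants' portion (3,105,000) is divided into 3 shares of 1,035,000: Callum takes 1,035,000; Lachlan's 1,035,000 share passes to Lachlan's issue; Eamon's 1,035,000 share passes to Eamon's issue.
Lachlan's share (1,035,000) is divided into 3 shares of 345,000: Rangi, Hector, and Kenji each take 345,000.
Eamon's share (1,035,000) is divided into 2 shares of 517,500: Gabor and Reuben each take 517,500.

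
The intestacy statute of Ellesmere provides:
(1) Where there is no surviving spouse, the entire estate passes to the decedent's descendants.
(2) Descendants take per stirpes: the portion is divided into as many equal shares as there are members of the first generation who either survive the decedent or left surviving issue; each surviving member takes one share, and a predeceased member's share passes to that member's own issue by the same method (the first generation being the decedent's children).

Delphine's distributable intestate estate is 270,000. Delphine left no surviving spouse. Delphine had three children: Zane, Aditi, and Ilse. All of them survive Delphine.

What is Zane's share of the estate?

The entire 270,000 passes to the descendants.
That amount (270,000) is divided into 3 shares of 90,000: Zane, Aditi, and Ilse each take 90,000.

Zane receives 90,000.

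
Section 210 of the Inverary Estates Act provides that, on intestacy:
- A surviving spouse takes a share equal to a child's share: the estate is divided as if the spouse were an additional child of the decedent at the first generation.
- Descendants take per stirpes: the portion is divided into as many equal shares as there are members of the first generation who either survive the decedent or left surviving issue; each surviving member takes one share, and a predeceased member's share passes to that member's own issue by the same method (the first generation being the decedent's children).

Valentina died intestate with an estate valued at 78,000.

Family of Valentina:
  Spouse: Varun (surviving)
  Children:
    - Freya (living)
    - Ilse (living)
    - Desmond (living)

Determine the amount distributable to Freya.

Freya receives 19,500.

The spouse counts as an additional share at the children's level, so there are 4 primary shares of 19,500. Varun takes one such share (19,500).
The children's combined portion (58,500) is divided into 3 shares of 19,500: Freya, Ilse, and Desmond each take 19,500.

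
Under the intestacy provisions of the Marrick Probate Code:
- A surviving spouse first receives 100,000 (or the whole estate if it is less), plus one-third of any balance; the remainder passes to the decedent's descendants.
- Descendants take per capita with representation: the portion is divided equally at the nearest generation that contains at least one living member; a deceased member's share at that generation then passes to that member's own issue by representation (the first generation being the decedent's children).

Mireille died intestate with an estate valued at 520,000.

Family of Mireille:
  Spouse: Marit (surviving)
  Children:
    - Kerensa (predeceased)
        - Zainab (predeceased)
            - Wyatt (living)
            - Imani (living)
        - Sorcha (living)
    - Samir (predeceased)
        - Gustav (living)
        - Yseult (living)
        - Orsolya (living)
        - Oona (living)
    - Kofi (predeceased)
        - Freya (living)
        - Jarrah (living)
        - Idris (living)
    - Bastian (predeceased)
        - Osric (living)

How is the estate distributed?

Marit first takes 100,000, leaving a balance of 420,000. Marit then takes one-third of the balance (140,000), for a total of 240,000. The remaining 280,000 passes to the descendants.
No child survives, so the initial division is made at the grandchildren's generation.
The descendants' portion (280,000) is divided into 10 shares of 28,000: Sorcha, Gustav, Yseult, Orsolya, Oona, Freya, Jarrah, Idris, and Osric each take 28,000; Zainab's 28,000 share passes to Zainab's issue.
Zainab's share (28,000) is divided into 2 shares of 14,000: Wyatt and Imani each take 14,000.

Marit: 240,000; Wyatt: 14,000; Imani: 14,000; Sorcha: 28,000; Gustav: 28,000; Yseult: 28,000; Orsolya: 28,000; Oona: 28,000; Freya: 28,000; Jarrah: 28,000; Idris: 28,000; Osric: 28,000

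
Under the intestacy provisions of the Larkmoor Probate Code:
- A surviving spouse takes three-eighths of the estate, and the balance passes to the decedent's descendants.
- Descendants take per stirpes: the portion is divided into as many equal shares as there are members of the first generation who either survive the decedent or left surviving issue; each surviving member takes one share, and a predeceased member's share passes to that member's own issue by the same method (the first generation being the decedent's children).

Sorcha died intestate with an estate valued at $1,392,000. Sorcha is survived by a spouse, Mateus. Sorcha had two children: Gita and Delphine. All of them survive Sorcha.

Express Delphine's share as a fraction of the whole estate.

Mateus takes three-eighths of $1,392,000 = $522,000. The remaining $870,000 passes to the descendants.
The descendants' portion ($870,000) is divided into 2 shares of $435,000: Gita and Delphine each take $435,000.

Delphine receives 5/16 of the estate.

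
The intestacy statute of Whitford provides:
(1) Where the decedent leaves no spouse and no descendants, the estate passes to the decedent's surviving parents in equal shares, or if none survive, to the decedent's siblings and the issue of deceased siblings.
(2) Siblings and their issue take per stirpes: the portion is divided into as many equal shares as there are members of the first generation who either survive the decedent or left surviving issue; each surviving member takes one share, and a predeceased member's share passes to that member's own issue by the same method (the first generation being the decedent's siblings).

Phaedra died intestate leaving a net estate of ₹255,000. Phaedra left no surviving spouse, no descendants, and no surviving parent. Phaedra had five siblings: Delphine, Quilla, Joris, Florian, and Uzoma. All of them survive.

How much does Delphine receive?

Delphine receives ₹51,000.

The entire ₹255,000 passes to the siblings and their issue.
That amount (₹255,000) is divided into 5 shares of ₹51,000: Delphine, Quilla, Joris, Florian, and Uzoma each take ₹51,000.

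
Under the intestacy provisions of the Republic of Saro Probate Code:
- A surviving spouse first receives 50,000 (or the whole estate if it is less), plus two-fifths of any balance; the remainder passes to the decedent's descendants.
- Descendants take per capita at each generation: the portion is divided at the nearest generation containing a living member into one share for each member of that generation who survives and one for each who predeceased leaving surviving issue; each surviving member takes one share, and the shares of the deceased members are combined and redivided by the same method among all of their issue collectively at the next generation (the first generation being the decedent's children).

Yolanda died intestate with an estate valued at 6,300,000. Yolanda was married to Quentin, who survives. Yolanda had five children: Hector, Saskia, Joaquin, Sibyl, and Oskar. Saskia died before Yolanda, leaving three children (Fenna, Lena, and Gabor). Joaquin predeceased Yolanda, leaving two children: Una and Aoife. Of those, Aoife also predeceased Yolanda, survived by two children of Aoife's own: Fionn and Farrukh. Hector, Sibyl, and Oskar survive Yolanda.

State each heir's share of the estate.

Quentin first takes 50,000, leaving a balance of 6,250,000. Quentin then takes two-fifths of the balance (2,500,000), for a total of 2,550,000. The remaining 3,750,000 passes to the descendants.
The descendants' portion (3,750,000) is divided at the children's generation into 5 shares of 750,000. Hector, Sibyl, and Oskar each take 750,000. The 2 shares of the deceased (Saskia and Joaquin) are combined into a pool of 1,500,000.
That pool (1,500,000) is divided at the grandchildren's generation into 5 shares of 300,000. Fenna, Lena, Gabor, and Una each take 300,000. The remaining share for the deceased Aoife (300,000) is carried to the next generation.
That pool (300,000) is divided at the great-grandchildren's generation equally among Fionn and Farrukh: 150,000 each.

Quentin: 2,550,000; Hector: 750,000; Fenna: 300,000; Lena: 300,000; Gabor: 300,000; Una: 300,000; Fionn: 150,000; Farrukh: 150,000; Sibyl: 750,000; Oskar: 750,000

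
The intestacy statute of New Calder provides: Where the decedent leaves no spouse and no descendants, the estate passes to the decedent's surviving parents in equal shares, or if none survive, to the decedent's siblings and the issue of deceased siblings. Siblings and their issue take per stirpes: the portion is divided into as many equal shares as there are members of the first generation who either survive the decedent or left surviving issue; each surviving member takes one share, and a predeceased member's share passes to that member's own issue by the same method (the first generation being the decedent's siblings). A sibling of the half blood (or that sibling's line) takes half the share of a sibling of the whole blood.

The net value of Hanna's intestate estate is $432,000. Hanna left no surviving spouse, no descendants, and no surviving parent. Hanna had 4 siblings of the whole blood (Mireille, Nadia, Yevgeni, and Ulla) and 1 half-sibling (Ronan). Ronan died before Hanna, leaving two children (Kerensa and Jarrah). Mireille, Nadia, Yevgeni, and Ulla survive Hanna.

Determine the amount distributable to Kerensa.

Kerensa receives $24,000.

The entire $432,000 passes to the siblings and their issue.
Counting each half-blood sibling's line as half a unit, there are 9/2 units in $432,000, so one unit is $96,000. Whole-blood lines (Mireille, Nadia, Yevgeni, and Ulla) take $96,000 each; half-blood lines (Ronan) take $48,000 each.
Ronan's share ($48,000) is divided into 2 shares of $24,000: Kerensa and Jarrah each take $24,000.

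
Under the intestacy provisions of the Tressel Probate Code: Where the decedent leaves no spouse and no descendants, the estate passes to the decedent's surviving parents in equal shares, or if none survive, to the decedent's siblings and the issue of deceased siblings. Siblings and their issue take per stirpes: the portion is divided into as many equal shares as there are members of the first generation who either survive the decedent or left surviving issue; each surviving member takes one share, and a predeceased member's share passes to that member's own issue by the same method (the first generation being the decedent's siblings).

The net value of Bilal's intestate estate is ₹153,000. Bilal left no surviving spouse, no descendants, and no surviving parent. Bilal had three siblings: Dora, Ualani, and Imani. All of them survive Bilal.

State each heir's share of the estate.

Dora: ₹51,000; Ualani: ₹51,000; Imani: ₹51,000

The entire ₹153,000 passes to the siblings and their issue.
That amount (₹153,000) is divided into 3 shares of ₹51,000: Dora, Ualani, and Imani each take ₹51,000.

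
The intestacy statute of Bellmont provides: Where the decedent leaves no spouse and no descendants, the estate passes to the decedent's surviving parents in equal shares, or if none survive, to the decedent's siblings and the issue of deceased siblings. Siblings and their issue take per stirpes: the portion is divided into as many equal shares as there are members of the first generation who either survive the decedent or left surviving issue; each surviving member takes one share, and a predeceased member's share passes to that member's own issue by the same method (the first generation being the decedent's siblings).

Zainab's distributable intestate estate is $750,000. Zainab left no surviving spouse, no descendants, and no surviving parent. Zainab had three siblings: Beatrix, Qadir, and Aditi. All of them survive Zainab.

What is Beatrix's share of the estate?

The entire $750,000 passes to the siblings and their issue.
That amount ($750,000) is divided into 3 shares of $250,000: Beatrix, Qadir, and Aditi each take $250,000.

Beatrix receives $250,000.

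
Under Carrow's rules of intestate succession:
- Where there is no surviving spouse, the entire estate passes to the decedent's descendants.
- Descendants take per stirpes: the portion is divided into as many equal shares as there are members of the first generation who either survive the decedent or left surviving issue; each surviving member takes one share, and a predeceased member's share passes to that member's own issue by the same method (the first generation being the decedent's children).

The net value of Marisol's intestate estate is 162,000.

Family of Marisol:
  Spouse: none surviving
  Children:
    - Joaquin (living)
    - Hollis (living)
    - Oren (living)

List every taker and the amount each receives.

Joaquin: 54,000; Hollis: 54,000; Oren: 54,000

The entire 162,000 passes to the descendants.
That amount (162,000) is divided into 3 shares of 54,000: Joaquin, Hollis, and Oren each take 54,000.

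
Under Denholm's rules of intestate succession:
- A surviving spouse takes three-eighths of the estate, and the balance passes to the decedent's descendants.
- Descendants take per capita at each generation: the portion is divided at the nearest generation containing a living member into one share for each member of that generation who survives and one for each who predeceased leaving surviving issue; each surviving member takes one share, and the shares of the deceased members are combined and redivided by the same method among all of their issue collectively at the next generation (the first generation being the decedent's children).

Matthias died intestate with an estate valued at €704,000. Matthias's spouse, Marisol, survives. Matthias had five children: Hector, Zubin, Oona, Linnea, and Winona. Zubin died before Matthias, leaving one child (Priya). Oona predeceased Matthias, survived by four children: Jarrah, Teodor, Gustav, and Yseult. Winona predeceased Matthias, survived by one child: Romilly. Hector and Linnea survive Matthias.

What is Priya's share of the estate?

Priya receives €44,000.

Marisol takes three-eighths of €704,000 = €264,000. The remaining €440,000 passes to the descendants.
The descendants' portion (€440,000) is divided at the children's generation into 5 shares of €88,000. Hector and Linnea each take €88,000. The 3 shares of the deceased (Zubin, Oona, and Winona) are combined into a pool of €264,000.
That pool (€264,000) is divided at the grandchildren's generation equally among Priya, Jarrah, Teodor, Gustav, Yseult, and Romilly: €44,000 each.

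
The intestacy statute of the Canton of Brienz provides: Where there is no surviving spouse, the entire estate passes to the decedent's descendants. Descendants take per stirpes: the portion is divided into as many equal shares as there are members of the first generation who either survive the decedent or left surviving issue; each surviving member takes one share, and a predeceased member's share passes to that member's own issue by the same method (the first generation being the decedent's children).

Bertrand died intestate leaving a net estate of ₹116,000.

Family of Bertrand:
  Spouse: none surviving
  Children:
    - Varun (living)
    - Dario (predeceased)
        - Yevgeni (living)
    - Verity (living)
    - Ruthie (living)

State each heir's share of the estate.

The entire ₹116,000 passes to the descendants.
That amount (₹116,000) is divided into 4 shares of ₹29,000: Varun, Verity, and Ruthie each take ₹29,000; Dario's ₹29,000 share passes to Dario's issue.
Dario's share (₹29,000) passes entirely to Yevgeni.

Varun: ₹29,000; Yevgeni: ₹29,000; Verity: ₹29,000; Ruthie: ₹29,000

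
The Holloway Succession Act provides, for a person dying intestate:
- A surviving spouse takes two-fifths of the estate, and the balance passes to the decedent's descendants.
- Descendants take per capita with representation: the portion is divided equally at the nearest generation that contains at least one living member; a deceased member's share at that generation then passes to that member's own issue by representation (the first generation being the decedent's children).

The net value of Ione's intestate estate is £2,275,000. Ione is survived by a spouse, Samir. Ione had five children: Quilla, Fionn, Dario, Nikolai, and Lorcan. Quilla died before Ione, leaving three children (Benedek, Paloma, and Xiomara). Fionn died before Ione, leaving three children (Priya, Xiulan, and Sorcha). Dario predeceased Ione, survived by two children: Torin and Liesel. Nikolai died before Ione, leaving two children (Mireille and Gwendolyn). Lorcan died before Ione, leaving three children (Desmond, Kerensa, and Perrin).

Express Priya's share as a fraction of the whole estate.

Priya receives 3/65 of the estate.

Samir takes two-fifths of £2,275,000 = £910,000. The remaining £1,365,000 passes to the descendants.
No child survives, so the initial division is made at the grandchildren's generation.
The descendants' portion (£1,365,000) is divided into 13 shares of £105,000: Benedek, Paloma, Xiomara, Priya, Xiulan, Sorcha, Torin, Liesel, Mireille, Gwendolyn, Desmond, Kerensa, and Perrin each take £105,000.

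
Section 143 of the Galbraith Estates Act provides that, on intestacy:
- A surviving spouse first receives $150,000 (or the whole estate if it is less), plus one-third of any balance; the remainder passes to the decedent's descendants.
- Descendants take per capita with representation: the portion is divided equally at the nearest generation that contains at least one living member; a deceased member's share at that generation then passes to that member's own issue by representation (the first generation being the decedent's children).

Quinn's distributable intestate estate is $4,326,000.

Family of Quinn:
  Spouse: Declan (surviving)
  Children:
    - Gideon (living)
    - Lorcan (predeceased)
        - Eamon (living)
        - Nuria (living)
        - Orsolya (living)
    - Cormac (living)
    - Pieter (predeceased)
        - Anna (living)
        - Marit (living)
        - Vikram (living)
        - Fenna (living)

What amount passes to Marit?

Declan first takes $150,000, leaving a balance of $4,176,000. Declan then takes one-third of the balance ($1,392,000), for a total of $1,542,000. The remaining $2,784,000 passes to the descendants.
The descendants' portion ($2,784,000) is divided into 4 shares of $696,000: Gideon and Cormac each take $696,000; Lorcan's $696,000 share passes to Lorcan's issue; Pieter's $696,000 share passes to Pieter's issue.
Lorcan's share ($696,000) is divided into 3 shares of $232,000: Eamon, Nuria, and Orsolya each take $232,000.
Pieter's share ($696,000) is divided into 4 shares of $174,000: Anna, Marit, Vikram, and Fenna each take $174,000.

Marit receives $174,000.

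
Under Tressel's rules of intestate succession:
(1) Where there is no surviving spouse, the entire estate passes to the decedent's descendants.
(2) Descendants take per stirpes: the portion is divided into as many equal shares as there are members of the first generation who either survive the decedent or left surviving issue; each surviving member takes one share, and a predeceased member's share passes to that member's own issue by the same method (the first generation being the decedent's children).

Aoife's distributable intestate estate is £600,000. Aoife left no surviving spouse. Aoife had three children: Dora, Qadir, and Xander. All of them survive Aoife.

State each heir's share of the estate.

The entire £600,000 passes to the descendants.
That amount (£600,000) is divided into 3 shares of £200,000: Dora, Qadir, and Xander each take £200,000.

Dora: £200,000; Qadir: £200,000; Xander: £200,000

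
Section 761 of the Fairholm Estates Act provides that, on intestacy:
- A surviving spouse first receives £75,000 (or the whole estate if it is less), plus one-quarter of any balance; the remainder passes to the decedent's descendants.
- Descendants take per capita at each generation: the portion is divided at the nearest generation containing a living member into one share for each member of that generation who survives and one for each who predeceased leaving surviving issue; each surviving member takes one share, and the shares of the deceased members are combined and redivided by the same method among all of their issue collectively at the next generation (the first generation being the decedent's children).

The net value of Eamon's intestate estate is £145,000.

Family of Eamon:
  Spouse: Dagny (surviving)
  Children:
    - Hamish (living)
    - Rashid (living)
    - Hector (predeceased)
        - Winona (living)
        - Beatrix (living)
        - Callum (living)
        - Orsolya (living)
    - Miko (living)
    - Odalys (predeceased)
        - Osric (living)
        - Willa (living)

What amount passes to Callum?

Dagny first takes £75,000, leaving a balance of £70,000. Dagny then takes one-quarter of the balance (£17,500), for a total of £92,500. The remaining £52,500 passes to the descendants.
The descendants' portion (£52,500) is divided at the children's generation into 5 shares of £10,500. Hamish, Rashid, and Miko each take £10,500. The 2 shares of the deceased (Hector and Odalys) are combined into a pool of £21,000.
That pool (£21,000) is divided at the grandchildren's generation equally among Winona, Beatrix, Callum, Orsolya, Osric, and Willa: £3,500 each.

Callum receives £3,500.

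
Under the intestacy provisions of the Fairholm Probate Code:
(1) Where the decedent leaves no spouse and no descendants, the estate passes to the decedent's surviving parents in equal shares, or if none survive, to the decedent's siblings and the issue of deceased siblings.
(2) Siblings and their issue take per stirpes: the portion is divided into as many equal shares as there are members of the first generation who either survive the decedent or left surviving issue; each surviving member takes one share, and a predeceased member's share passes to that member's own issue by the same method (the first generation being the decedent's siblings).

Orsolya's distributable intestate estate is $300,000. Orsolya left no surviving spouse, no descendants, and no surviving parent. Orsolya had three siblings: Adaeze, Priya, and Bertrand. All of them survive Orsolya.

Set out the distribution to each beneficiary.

The entire $300,000 passes to the siblings and their issue.
That amount ($300,000) is divided into 3 shares of $100,000: Adaeze, Priya, and Bertrand each take $100,000.

Adaeze: $100,000; Priya: $100,000; Bertrand: $100,000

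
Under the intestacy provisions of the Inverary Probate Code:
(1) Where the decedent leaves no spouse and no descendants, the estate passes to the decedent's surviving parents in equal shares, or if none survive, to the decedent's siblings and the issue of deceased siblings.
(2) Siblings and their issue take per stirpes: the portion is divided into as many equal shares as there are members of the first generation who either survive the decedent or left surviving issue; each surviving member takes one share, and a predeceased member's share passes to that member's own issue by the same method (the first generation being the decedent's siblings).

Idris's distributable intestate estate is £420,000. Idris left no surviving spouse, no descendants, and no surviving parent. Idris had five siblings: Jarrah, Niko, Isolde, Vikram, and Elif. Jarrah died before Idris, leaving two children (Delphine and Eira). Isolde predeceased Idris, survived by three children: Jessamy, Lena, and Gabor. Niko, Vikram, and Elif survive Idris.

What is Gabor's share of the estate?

The entire £420,000 passes to the siblings and their issue.
That amount (£420,000) is divided into 5 shares of £84,000: Niko, Vikram, and Elif each take £84,000; Jarrah's £84,000 share passes to Jarrah's issue; Isolde's £84,000 share passes to Isolde's issue.
Jarrah's share (£84,000) is divided into 2 shares of £42,000: Delphine and Eira each take £42,000.
Isolde's share (£84,000) is divided into 3 shares of £28,000: Jessamy, Lena, and Gabor each take £28,000.

Gabor receives £28,000.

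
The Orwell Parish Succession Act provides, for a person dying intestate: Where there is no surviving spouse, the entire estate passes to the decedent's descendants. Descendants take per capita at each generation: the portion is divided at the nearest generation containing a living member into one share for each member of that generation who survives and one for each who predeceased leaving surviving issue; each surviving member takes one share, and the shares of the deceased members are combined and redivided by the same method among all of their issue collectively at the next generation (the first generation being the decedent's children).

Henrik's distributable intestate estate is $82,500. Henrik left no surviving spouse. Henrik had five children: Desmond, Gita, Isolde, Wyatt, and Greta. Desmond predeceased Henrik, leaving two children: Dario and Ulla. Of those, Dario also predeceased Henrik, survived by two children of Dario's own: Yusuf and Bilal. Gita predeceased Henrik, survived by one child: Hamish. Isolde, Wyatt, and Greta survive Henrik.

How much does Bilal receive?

Bilal receives $5,500.

The entire $82,500 passes to the descendants.
That amount ($82,500) is divided at the children's generation into 5 shares of $16,500. Isolde, Wyatt, and Greta each take $16,500. The 2 shares of the deceased (Desmond and Gita) are combined into a pool of $33,000.
That pool ($33,000) is divided at the grandchildren's generation into 3 shares of $11,000. Ulla and Hamish each take $11,000. The remaining share for the deceased Dario ($11,000) is carried to the next generation.
That pool ($11,000) is divided at the great-grandchildren's generation equally among Yusuf and Bilal: $5,500 each.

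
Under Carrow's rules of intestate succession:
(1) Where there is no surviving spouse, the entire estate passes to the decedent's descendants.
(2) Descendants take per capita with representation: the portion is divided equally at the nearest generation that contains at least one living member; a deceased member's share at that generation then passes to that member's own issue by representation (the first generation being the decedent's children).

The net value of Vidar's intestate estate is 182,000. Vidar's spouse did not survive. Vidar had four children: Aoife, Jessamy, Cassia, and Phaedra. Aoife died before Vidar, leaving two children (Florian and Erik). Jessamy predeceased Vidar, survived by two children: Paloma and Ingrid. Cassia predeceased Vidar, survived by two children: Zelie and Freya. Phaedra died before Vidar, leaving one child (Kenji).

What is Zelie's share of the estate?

Zelie receives 26,000.

The entire 182,000 passes to the descendants.
No child survives, so the initial division is made at the grandchildren's generation.
That amount (182,000) is divided into 7 shares of 26,000: Florian, Erik, Paloma, Ingrid, Zelie, Freya, and Kenji each take 26,000.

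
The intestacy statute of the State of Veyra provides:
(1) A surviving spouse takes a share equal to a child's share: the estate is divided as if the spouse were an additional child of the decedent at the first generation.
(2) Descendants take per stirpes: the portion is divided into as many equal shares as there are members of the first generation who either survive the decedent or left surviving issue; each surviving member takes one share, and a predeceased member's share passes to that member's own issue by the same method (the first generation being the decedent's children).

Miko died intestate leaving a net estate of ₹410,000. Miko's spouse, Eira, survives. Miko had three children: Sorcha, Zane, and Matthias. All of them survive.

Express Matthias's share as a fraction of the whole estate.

Matthias receives 1/4 of the estate.

The spouse counts as an additional share at the children's level, so there are 4 primary shares of ₹102,500. Eira takes one such share (₹102,500).
The children's combined portion (₹307,500) is divided into 3 shares of ₹102,500: Sorcha, Zane, and Matthias each take ₹102,500.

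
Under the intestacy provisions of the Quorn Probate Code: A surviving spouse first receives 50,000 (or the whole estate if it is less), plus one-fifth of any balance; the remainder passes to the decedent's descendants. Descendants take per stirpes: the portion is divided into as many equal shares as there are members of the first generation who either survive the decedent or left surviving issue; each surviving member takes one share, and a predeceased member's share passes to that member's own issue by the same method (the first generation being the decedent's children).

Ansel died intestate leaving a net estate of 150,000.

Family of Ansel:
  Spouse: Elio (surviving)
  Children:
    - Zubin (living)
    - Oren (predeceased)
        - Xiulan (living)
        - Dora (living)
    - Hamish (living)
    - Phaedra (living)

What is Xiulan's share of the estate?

Xiulan receives 10,000.

Elio first takes 50,000, leaving a balance of 100,000. Elio then takes one-fifth of the balance (20,000), for a total of 70,000. The remaining 80,000 passes to the descendants.
The descendants' portion (80,000) is divided into 4 shares of 20,000: Zubin, Hamish, and Phaedra each take 20,000; Oren's 20,000 share passes to Oren's issue.
Oren's share (20,000) is divided into 2 shares of 10,000: Xiulan and Dora each take 10,000.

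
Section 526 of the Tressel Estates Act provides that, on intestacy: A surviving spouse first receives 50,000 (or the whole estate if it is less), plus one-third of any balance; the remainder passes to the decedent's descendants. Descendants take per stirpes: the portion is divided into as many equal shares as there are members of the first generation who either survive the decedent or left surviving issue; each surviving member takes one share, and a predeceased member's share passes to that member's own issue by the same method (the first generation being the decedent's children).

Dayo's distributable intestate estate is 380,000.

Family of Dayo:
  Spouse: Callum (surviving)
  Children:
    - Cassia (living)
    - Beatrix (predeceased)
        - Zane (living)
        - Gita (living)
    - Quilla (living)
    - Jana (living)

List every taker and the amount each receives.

Callum first takes 50,000, leaving a balance of 330,000. Callum then takes one-third of the balance (110,000), for a total of 160,000. The remaining 220,000 passes to the descendants.
The descendants' portion (220,000) is divided into 4 shares of 55,000: Cassia, Quilla, and Jana each take 55,000; Beatrix's 55,000 share passes to Beatrix's issue.
Beatrix's share (55,000) is divided into 2 shares of 27,500: Zane and Gita each take 27,500.

Callum: 160,000; Cassia: 55,000; Zane: 27,500; Gita: 27,500; Quilla: 55,000; Jana: 55,000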